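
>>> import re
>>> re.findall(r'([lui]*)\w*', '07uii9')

The pattern matches zero or more of one of [lui] (captured); then zero or more of a word character.
Because there's exactly one group, `findall` drops the full match and keeps group 1 from each hit.

['', '']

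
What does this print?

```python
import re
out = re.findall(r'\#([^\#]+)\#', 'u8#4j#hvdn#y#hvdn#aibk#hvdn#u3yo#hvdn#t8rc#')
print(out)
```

Matches: at [2:6] match '#4j#', group 1 = '4j'; at [10:13] match '#y#', group 1 = 'y'; at [17:23] match '#aibk#', group 1 = 'aibk'; at [27:33] match '#u3yo#', group 1 = 'u3yo'; at [37:43] match '#t8rc#', group 1 = 't8rc'.
Because there's exactly one group, `findall` drops the full match and keeps group 1 from each hit.

['4j', 'y', 'aibk', 'u3yo', 't8rc']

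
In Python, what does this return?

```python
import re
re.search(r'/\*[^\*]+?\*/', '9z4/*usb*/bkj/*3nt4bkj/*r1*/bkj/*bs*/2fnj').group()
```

'/*usb*/'

`search` walks the string left to right and returns the first match it finds.
The match spans [3:10] → '/*usb*/'.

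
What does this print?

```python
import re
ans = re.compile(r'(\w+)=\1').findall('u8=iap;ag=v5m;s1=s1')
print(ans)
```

['s1']

`\1` is not a pattern — it's the concrete string captured by group 1, re-applied verbatim.
Walking the string: at [14:19] match 's1=s1', group 1 = 's1'.
Because there's exactly one group, `findall` drops the full match and keeps group 1 from the one hit.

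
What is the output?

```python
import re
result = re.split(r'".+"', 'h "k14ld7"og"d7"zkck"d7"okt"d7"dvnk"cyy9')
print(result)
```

`split` removes every match and returns the 2 fragments in between.

['h ', 'cyy9']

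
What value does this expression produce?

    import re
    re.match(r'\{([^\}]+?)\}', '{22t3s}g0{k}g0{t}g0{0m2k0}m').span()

`re.match` won't scan ahead — the pattern has to work from the very first character.
The match spans [0:7] → '{22t3s}'.

(0, 7)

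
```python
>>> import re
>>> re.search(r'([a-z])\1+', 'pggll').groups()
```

The match spans [1:3] → 'gg'.
Captured: group 1 = 'g'.

('g',)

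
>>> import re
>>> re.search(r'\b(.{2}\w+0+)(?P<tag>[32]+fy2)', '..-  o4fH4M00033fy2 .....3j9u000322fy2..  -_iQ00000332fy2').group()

'o4fH4M00033fy2'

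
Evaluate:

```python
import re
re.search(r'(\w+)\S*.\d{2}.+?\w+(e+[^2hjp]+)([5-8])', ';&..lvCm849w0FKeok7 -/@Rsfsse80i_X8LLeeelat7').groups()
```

('lvCm', 'eok7 -/@Rsfsse80i_X8LLeeelat', '7')

The match spans [4:44] → 'lvCm849w0FKeok7 -/@Rsfsse80i_X8LLeeelat7'.
Captured: group 1 = 'lvCm', group 2 = 'eok7 -/@Rsfsse80i_X8LLeeelat', group 3 = '7'.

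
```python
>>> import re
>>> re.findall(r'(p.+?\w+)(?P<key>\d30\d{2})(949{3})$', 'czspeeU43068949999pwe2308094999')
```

[('peeU43068949999pwe', '23080', '94999')]

The pattern matches the literal 'p', then one or more of any character (lazy), then one or more of a word character (captured); then a digit, then the literal '30', then exactly 2 of a digit (captured as 'key'); then the literal '94', then exactly 3 of the literal '9' (captured); then anchored at the end.
With 3 capturing groups, `findall` returns a 3-tuple per match.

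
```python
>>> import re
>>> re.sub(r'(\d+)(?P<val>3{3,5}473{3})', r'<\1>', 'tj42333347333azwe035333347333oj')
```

'tj<423>azwe<0353>oj'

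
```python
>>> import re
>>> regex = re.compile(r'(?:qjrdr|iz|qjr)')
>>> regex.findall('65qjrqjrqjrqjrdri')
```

['qjr', 'qjr', 'qjr', 'qjrdr']

Branches in `(...|...)` are attempted left-to-right; the first branch that allows the whole pattern to succeed is taken.
Matches: at [2:5] → 'qjr'; at [5:8] → 'qjr'; at [8:11] → 'qjr'; at [11:16] → 'qjrdr'.
`findall` yields the raw match text (4 of them) because the pattern has no groups.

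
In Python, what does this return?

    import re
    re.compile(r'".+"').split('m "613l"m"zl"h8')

['m ', 'h8']

The string is cut at each match, leaving 2 pieces.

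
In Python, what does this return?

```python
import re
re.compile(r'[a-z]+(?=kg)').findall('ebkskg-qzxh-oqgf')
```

['ebks']

The `(?=…)`/`(?<=…)` assertion just peeks at neighbouring text; it doesn't advance the match position.
No capturing groups, so `findall` returns the 1 full match string.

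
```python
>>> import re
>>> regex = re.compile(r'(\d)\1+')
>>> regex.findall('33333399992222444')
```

After group 1 captures some text, `\1` only succeeds where that same text appears again.
Scanning left to right: at [0:6] match '333333', group 1 = '3'; at [6:10] match '9999', group 1 = '9'; at [10:14] match '2222', group 1 = '2'; at [14:17] match '444', group 1 = '4'.
Because there's exactly one group, `findall` drops the full match and keeps group 1 from each hit.

['3', '9', '2', '4']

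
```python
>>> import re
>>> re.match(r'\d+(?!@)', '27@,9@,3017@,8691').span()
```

(0, 1)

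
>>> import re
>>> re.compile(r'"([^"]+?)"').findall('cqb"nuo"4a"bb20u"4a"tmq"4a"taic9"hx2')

['nuo', 'bb20u', 'tmq', 'taic9']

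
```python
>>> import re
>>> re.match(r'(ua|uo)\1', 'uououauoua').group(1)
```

'uo'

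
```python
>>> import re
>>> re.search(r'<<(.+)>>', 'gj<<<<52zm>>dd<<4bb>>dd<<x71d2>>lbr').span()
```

`re.search` scans for the first position where the pattern succeeds.
The match spans [2:32] → '<<<<52zm>>dd<<4bb>>dd<<x71d2>>'.
Captured: group 1 = '<<52zm>>dd<<4bb>>dd<<x71d2'.

(2, 32)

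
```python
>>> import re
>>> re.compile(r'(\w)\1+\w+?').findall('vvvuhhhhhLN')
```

['v', 'h']

`\1` is not a pattern — it's the concrete string captured by group 1, re-applied verbatim.
Scanning left to right: at [0:4] match 'vvvu', group 1 = 'v'; at [4:10] match 'hhhhhL', group 1 = 'h'.
With a single group, `findall` returns only what that group captured — 2 items.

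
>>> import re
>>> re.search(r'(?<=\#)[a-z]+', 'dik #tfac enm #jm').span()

The positive lookaround only admits positions where the adjacent text matches; those characters stay outside the span.
`re.search` scans for the first position where the pattern succeeds.
The match spans [5:9] → 'tfac'.

(5, 9)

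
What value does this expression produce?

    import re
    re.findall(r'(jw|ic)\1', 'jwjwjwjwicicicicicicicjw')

['jw', 'jw', 'ic', 'ic', 'ic']

A backreference is literal: `\1` must see the identical characters the first group matched.
Scanning left to right: at [0:4] match 'jwjw', group 1 = 'jw'; at [4:8] match 'jwjw', group 1 = 'jw'; at [8:12] match 'icic', group 1 = 'ic'; at [12:16] match 'icic', group 1 = 'ic'; at [16:20] match 'icic', group 1 = 'ic'.
With a single group, `findall` returns only what that group captured — 5 items.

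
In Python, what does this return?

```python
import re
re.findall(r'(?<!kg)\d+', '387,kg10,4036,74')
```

['387', '0', '4036', '74']

The negative lookahead/lookbehind blocks any match where the forbidden context is present.
Scanning left to right: at [0:3] → '387'; at [7:8] → '0'; at [9:13] → '4036'; at [14:16] → '74'.
With no groups in the pattern, `findall` gives back each whole match — 4 here.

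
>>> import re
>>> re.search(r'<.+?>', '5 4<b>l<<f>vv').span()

The match spans [3:6] → '<b>'.

(3, 6)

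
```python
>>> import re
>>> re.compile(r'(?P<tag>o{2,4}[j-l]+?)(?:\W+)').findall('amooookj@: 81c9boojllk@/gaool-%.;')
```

['ooookj', 'oojllk', 'ool']

With a single group, `findall` returns only what that group captured — 3 items.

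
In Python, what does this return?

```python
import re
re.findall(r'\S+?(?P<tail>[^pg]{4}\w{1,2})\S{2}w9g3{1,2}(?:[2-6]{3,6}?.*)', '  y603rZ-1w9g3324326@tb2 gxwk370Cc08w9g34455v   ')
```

Because there's exactly one group, `findall` drops the full match and keeps group 1 from the one hit.

['603rZ']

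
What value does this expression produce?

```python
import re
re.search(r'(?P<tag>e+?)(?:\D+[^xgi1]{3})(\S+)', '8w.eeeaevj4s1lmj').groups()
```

('e', '1lmj')

The match spans [3:16] → 'eeeaevj4s1lmj'.
Captured: group 1 = 'e', group 2 = '1lmj'.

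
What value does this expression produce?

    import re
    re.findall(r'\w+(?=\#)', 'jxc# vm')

['jxc']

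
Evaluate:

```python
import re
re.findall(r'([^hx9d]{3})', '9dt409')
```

['t40']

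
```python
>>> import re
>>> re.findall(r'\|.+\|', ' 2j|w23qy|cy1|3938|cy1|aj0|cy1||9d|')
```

['|w23qy|cy1|3938|cy1|aj0|cy1||9d|']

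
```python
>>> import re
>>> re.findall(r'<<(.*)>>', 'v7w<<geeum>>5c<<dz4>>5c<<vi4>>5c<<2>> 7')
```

['geeum>>5c<<dz4>>5c<<vi4>>5c<<2']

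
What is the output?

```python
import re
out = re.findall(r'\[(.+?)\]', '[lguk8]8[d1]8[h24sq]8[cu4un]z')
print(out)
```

['lguk8', 'd1', 'h24sq', 'cu4un']

Because the quantifier is non-greedy, it stops expanding at the earliest point where the rest of the pattern can succeed.
Walking the string: at [0:7] match '[lguk8]', group 1 = 'lguk8'; at [8:12] match '[d1]', group 1 = 'd1'; at [13:20] match '[h24sq]', group 1 = 'h24sq'; at [21:28] match '[cu4un]', group 1 = 'cu4un'.
`findall` collects group 1 from each match (4 total).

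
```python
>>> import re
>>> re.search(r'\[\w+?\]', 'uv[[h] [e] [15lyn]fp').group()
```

Unlike `match`, `search` isn't anchored — it looks for the pattern anywhere in the string.
The match spans [3:6] → '[h]'.

'[h]'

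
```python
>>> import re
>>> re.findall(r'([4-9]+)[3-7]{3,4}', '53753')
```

['5']

With a single group, `findall` returns only what that group captured — 1 item.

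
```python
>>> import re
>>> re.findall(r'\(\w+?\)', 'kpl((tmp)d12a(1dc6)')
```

['(tmp)', '(1dc6)']

Walking the string: at [4:9] → '(tmp)'; at [13:19] → '(1dc6)'.
`findall` yields the raw match text (2 of them) because the pattern has no groups.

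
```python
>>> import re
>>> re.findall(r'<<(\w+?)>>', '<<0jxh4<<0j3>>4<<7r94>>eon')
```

['0j3', '7r94']

Matches: at [7:14] match '<<0j3>>', group 1 = '0j3'; at [15:23] match '<<7r94>>', group 1 = '7r94'.
One capturing group, so `findall` returns just the captured substring from each match — 2 in all.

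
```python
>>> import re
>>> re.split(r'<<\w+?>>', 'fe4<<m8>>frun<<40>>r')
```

`split` removes every match and returns the 3 fragments in between.

['fe4', 'frun', 'r']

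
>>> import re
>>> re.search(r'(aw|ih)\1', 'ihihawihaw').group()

The backreference `\1` re-matches whatever the first group consumed, character for character.
The match spans [0:4] → 'ihih'.

'ihih'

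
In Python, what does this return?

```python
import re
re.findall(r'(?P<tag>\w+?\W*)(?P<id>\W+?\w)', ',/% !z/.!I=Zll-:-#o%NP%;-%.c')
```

[('z/.', '!I'), ('Zll-:-', '#o'), ('NP%;-%', '.c')]

This matches one or more of a word character (lazy), then zero or more of a non-word character (captured as 'tag'); then one or more of a non-word character (lazy), then a word character (captured as 'id').
Matches: at [5:10] match 'z/.!I', groups = ('z/.', '!I'); at [11:19] match 'Zll-:-#o', groups = ('Zll-:-', '#o'); at [20:28] match 'NP%;-%.c', groups = ('NP%;-%', '.c').
2 groups means each result is a tuple of 2 captured strings — 3 here.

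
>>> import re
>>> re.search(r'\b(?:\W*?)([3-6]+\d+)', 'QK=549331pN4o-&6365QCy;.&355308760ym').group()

This matches a word boundary (`\b`, zero-width); then zero or more of a non-word character (lazy) (non-capturing group); then one or more of a character in [3-6], then one or more of a digit (captured).
`re.search` tries every starting position until one works.
The match spans [2:9] → '=549331'.
Captured: group 1 = '549331'.

'=549331'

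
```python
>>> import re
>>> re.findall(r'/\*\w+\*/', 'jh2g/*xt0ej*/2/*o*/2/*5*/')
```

['/*xt0ej*/', '/*o*/', '/*5*/']

Scanning left to right: at [4:13] → '/*xt0ej*/'; at [14:19] → '/*o*/'; at [20:25] → '/*5*/'.
Since nothing is captured, `findall` lists the 3 matched substrings directly.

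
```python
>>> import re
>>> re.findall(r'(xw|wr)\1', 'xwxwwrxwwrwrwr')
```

['xw', 'wr']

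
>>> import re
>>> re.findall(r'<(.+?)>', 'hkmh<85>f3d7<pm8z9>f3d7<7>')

The `?` after the quantifier makes it lazy — it takes as little as possible before letting the rest of the pattern try.
Matches: at [4:8] match '<85>', group 1 = '85'; at [12:19] match '<pm8z9>', group 1 = 'pm8z9'; at [23:26] match '<7>', group 1 = '7'.
`findall` collects group 1 from each match (3 total).

['85', 'pm8z9', '7']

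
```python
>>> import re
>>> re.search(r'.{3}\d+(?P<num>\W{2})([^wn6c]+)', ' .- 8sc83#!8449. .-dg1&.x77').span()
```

The pattern matches exactly 3 of any character, then one or more of a digit; then exactly 2 of a non-word character (captured as 'num'); then one or more of any character except [wn6c] (captured).
`re.search` scans for the first position where the pattern succeeds.
The match spans [4:27] → '8sc83#!8449. .-dg1&.x77'.
Captured: group 1 = '#!', group 2 = '8449. .-dg1&.x77'.

(4, 27)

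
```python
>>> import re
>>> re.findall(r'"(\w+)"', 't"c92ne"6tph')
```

One capturing group, so `findall` returns just the captured substring from the one match — 1 in all.

['c92ne']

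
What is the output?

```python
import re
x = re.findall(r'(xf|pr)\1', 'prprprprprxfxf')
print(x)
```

A backreference is literal: `\1` must see the identical characters the first group matched.
Because there's exactly one group, `findall` drops the full match and keeps group 1 from each hit.

['pr', 'pr', 'xf']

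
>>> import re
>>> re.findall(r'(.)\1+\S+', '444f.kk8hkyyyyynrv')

`\1` has to match the exact text group 1 already captured.
Walking the string: at [0:18] match '444f.kk8hkyyyyynrv', group 1 = '4'.
Because there's exactly one group, `findall` drops the full match and keeps group 1 from the one hit.

['4']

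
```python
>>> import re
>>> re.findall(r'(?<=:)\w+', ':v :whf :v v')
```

Because the assertion is zero-width, the text it checks is not consumed and won't appear in the result.
Matches: at [1:2] → 'v'; at [4:7] → 'whf'; at [9:10] → 'v'.
No capturing groups, so `findall` returns the 3 full match strings.

['v', 'whf', 'v']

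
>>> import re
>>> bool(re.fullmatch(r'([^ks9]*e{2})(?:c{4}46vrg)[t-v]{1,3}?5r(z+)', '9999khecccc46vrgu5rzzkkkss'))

False

The pattern matches zero or more of any character except [ks9], then exactly 2 of the literal 'e' (captured); then exactly 4 of a literal 'c', then the literal '46', then the literal 'vrg' (non-capturing group); then 1 to 3 of a character in [t-v] (lazy), then the literal '5r'; then one or more of a literal 'z' (captured).
`re.fullmatch` is like wrapping the pattern in `^…$` (in single-line mode).
Here there's no way to consume every character, so the call returns None, and `bool(None)` is False.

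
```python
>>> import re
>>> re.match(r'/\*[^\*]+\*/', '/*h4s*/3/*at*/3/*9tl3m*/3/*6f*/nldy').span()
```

With `match`, the pattern is implicitly anchored at the beginning.
The match spans [0:7] → '/*h4s*/'.

(0, 7)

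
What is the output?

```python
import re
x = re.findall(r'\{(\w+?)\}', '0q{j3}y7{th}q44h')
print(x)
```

Scanning left to right: at [2:6] match '{j3}', group 1 = 'j3'; at [8:12] match '{th}', group 1 = 'th'.
With a single group, `findall` returns only what that group captured — 2 items.

['j3', 'th']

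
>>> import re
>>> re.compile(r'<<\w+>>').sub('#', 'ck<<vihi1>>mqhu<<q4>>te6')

'ck#mqhu#te6'

Matches: at [2:11] → '<<vihi1>>'; at [15:21] → '<<q4>>'.
Every occurrence is swapped for '#'.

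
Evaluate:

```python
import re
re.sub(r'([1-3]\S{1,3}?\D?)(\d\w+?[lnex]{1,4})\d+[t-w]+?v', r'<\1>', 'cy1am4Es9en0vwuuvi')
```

'cy<1am>i'

The pattern matches a character in [1-3], then 1 to 3 of a non-whitespace character (lazy), then optionally a non-digit (captured); then a digit, then one or more of a word character (lazy), then 1 to 4 of one of [lnex] (captured); then one or more of a digit, then one or more of a character in [t-w] (lazy), then a literal 'v'.
Matches: at [2:17] → '1am4Es9en0vwuuv'.
`\1` in the replacement pulls in group 1's text for each match.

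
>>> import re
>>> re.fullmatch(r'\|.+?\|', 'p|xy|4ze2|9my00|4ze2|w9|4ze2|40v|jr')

`fullmatch` succeeds only if the pattern covers the string from start to end.
Here the string isn't matched end-to-end, so the call returns None.

None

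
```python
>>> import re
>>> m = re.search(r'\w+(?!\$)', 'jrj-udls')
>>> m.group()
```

'jrj'

The negative lookaround is zero-width — it rules out positions where the adjacent text would match, without consuming anything.
The match spans [0:3] → 'jrj'.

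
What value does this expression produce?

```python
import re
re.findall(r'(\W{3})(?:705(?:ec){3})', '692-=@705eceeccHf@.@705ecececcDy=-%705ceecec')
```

['@.@']

This matches exactly 3 of a non-word character (captured); then the literal '705', then the literal 'ec' repeated 3 times (non-capturing group).
Scanning left to right: at [17:29] match '@.@705ececec', group 1 = '@.@'.
Because there's exactly one group, `findall` drops the full match and keeps group 1 from the one hit.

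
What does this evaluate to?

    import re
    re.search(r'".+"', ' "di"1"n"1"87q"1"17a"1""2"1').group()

'"di"1"n"1"87q"1"17a"1""2"'

The match spans [1:26] → '"di"1"n"1"87q"1"17a"1""2"'.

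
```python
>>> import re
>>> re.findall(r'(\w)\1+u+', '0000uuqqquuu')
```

The backreference `\1` re-matches whatever the first group consumed, character for character.
Because there's exactly one group, `findall` drops the full match and keeps group 1 from each hit.

['0', 'q']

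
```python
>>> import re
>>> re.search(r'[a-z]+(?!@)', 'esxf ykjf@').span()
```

The negative lookaround is zero-width — it rules out positions where the adjacent text would match, without consuming anything.
The match spans [0:4] → 'esxf'.

(0, 4)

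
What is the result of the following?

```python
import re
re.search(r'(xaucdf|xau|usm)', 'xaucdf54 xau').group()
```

'xaucdf'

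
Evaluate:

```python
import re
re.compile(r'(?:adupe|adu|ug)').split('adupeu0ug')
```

['', 'u0', '']

`|` is ordered: at each position the engine commits to the first alternative that works.
Each match becomes a cut point; 3 segments remain.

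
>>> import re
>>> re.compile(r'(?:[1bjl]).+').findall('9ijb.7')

This matches one of [1bjl] (non-capturing group); then one or more of any character.
Scanning left to right: at [2:6] → 'jb.7'.
With no groups in the pattern, `findall` gives back each whole match — 1 here.

['jb.7']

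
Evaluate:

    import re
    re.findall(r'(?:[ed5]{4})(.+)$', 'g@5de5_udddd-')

Pattern: exactly 4 of one of [ed5] (non-capturing group); then one or more of any character (captured); then anchored at the end.
Scanning left to right: at [2:13] match '5de5_udddd-', group 1 = '_udddd-'.
Because there's exactly one group, `findall` drops the full match and keeps group 1 from the one hit.

['_udddd-']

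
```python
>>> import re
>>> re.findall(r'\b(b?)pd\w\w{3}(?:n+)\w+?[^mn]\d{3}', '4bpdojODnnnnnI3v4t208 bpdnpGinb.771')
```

['b']

The pattern matches a word boundary (`\b`, zero-width); then optionally a literal 'b' (captured); then the literal 'pd', then a word character, then exactly 3 of a word character; then one or more of a literal 'n' (non-capturing group); then one or more of a word character (lazy), then any character except [mn], then exactly 3 of a digit.
One capturing group, so `findall` returns just the captured substring from the one match — 1 in all.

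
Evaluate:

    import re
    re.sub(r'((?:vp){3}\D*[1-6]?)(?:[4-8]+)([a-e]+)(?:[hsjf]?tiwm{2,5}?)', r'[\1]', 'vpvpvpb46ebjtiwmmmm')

'[vpvpvpb4]mm'

The pattern matches the literal 'vp' repeated 3 times, then zero or more of a non-digit, then optionally a character in [1-6] (captured); then one or more of a character in [4-8] (non-capturing group); then one or more of a character in [a-e] (captured); then optionally one of [hsjf], then the literal 'tiw', then 2 to 5 of the literal 'm' (lazy) (non-capturing group).
Matches: at [0:17] → 'vpvpvpb46ebjtiwmm'.
Each match is replaced using the text its own group 1 captured.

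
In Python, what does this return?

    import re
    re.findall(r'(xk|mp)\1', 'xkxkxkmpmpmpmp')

['xk', 'mp', 'mp']

`\1` has to match the exact text group 1 already captured.
Because there's exactly one group, `findall` drops the full match and keeps group 1 from each hit.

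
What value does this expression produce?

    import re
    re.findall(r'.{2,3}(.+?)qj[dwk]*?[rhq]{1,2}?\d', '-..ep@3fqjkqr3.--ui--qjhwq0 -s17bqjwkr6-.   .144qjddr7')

['ep@3f', 'ui--qjhwq0 -s17b', '  .144']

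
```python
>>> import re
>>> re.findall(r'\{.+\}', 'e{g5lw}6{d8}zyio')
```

No capturing groups, so `findall` returns the 1 full match string.

['{g5lw}6{d8}']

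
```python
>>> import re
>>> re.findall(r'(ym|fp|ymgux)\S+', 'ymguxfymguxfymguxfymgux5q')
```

['ym']

Alternation isn't longest-match — the leftmost alternative that fits at this position is chosen.
Matches: at [0:25] match 'ymguxfymguxfymguxfymgux5q', group 1 = 'ym'.
With a single group, `findall` returns only what that group captured — 1 item.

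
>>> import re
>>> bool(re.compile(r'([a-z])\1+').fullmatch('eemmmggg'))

False

After group 1 captures some text, `\1` only succeeds where that same text appears again.
`fullmatch` succeeds only if the pattern covers the string from start to end.
Here there's no way to consume every character, so the call returns None, and `bool(None)` is False.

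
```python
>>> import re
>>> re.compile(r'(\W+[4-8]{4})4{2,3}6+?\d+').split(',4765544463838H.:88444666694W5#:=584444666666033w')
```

[',4765544463838H.:88444666694W5', '#:=5844', 'w']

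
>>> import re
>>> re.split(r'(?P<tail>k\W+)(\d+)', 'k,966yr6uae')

`re.split` interleaves the captured-group text with the surrounding fragments.

['', 'k,', '966', 'yr6uae']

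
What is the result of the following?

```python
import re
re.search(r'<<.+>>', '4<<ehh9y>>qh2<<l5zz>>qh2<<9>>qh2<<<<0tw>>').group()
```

The match spans [1:41] → '<<ehh9y>>qh2<<l5zz>>qh2<<9>>qh2<<<<0tw>>'.

'<<ehh9y>>qh2<<l5zz>>qh2<<9>>qh2<<<<0tw>>'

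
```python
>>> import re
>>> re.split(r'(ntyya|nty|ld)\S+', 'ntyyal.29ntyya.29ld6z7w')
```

Branches in `(...|...)` are attempted left-to-right; the first branch that allows the whole pattern to succeed is taken.
Because the pattern has a capturing group, `split` also inserts each captured text between the pieces.

['', 'ntyya', '']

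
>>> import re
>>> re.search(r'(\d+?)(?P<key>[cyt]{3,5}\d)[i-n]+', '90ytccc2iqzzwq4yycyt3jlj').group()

'90ytccc2i'

The pattern matches one or more of a digit (lazy) (captured); then 3 to 5 of one of [cyt], then a digit (captured as 'key'); then one or more of a character in [i-n].
`re.search` scans for the first position where the pattern succeeds.
The match spans [0:9] → '90ytccc2i'.
Captured: group 1 = '90', group 2 = 'ytccc2'.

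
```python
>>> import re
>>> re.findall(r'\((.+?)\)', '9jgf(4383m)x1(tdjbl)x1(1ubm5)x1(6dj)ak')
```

['4383m', 'tdjbl', '1ubm5', '6dj']

A `+?`/`*?`/`{m,n}?` starts at its minimum and grows only as far as needed for what follows to match.
Walking the string: at [4:11] match '(4383m)', group 1 = '4383m'; at [13:20] match '(tdjbl)', group 1 = 'tdjbl'; at [22:29] match '(1ubm5)', group 1 = '1ubm5'; at [31:36] match '(6dj)', group 1 = '6dj'.
Because there's exactly one group, `findall` drops the full match and keeps group 1 from each hit.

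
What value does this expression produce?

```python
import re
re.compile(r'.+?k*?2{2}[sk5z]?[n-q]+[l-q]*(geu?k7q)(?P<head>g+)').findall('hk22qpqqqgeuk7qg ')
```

This matches one or more of any character (lazy), then zero or more of a literal 'k' (lazy), then exactly 2 of the literal '2'; then optionally one of [sk5z], then one or more of a character in [n-q], then zero or more of a character in [l-q]; then the literal 'ge', then optionally a literal 'u', then the literal 'k7q' (captured); then one or more of a literal 'g' (captured as 'head').
Walking the string: at [0:16] match 'hk22qpqqqgeuk7qg', groups = ('geuk7q', 'g').
`findall` packs the 2 group values into a tuple for every match.

[('geuk7q', 'g')]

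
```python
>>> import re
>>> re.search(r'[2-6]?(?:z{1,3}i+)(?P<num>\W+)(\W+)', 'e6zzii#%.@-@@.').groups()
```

Pattern: optionally a character in [2-6]; then 1 to 3 of a literal 'z', then one or more of a literal 'i' (non-capturing group); then one or more of a non-word character (captured as 'num'); then one or more of a non-word character (captured).
`re.search` scans for the first position where the pattern succeeds.
The match spans [1:14] → '6zzii#%.@-@@.'.
Captured: group 1 = '#%.@-@@', group 2 = '.'.

('#%.@-@@', '.')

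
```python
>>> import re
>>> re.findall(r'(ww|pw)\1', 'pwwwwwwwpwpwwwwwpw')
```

['ww', 'pw', 'ww']

`\1` has to match the exact text group 1 already captured.
One capturing group, so `findall` returns just the captured substring from each match — 3 in all.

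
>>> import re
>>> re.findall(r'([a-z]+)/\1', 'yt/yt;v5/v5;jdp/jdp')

['yt', 'jdp']

The backreference `\1` re-matches whatever the first group consumed, character for character.
Walking the string: at [0:5] match 'yt/yt', group 1 = 'yt'; at [12:19] match 'jdp/jdp', group 1 = 'jdp'.
Because there's exactly one group, `findall` drops the full match and keeps group 1 from each hit.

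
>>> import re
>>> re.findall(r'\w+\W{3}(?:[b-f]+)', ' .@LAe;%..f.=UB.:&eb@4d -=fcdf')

This matches one or more of a word character, then exactly 3 of a non-word character; then one or more of a character in [b-f] (non-capturing group).
Scanning left to right: at [13:20] → 'UB.:&eb'; at [21:30] → '4d -=fcdf'.
With no groups in the pattern, `findall` gives back each whole match — 2 here.

['UB.:&eb', '4d -=fcdf']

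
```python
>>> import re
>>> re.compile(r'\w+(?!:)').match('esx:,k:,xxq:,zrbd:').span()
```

(0, 2)

The negative lookaround is zero-width — it rules out positions where the adjacent text would match, without consuming anything.
`match` is anchored at position 0; if the pattern doesn't fit there, it returns None.
The match spans [0:2] → 'es'.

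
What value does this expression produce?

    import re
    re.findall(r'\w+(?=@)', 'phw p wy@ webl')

The `(?=…)`/`(?<=…)` assertion just peeks at neighbouring text; it doesn't advance the match position.
Walking the string: at [6:8] → 'wy'.
Since nothing is captured, `findall` lists the 1 matched substring directly.

['wy']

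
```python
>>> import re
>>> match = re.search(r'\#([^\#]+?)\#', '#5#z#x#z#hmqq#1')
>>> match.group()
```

The match spans [0:3] → '#5#'.

'#5#'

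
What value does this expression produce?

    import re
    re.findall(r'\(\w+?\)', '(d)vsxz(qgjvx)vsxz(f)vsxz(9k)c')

Walking the string: at [0:3] → '(d)'; at [7:14] → '(qgjvx)'; at [18:21] → '(f)'; at [25:29] → '(9k)'.
`findall` yields the raw match text (4 of them) because the pattern has no groups.

['(d)', '(qgjvx)', '(f)', '(9k)']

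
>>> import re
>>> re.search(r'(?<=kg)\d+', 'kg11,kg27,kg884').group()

'11'

Lookahead/lookbehind check context without consuming it, so the matched span excludes the asserted characters.
`re.search` scans for the first position where the pattern succeeds.
The match spans [2:4] → '11'.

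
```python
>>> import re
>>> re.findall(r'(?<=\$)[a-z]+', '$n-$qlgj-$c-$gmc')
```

['n', 'qlgj', 'c', 'gmc']

Lookahead/lookbehind check context without consuming it, so the matched span excludes the asserted characters.
With no groups in the pattern, `findall` gives back each whole match — 4 here.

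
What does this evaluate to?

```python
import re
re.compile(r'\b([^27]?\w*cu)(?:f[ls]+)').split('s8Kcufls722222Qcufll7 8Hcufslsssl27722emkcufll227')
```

['', 's8Kcufls722222Qcu', '7', ' 8Hcufslsssl27722emkcu', '227']

This matches a word boundary (`\b`, zero-width); then optionally any character except [27], then zero or more of a word character, then the literal 'cu' (captured); then the literal 'f', then one or more of one of [ls] (non-capturing group).
`re.split` interleaves the captured-group text with the surrounding fragments.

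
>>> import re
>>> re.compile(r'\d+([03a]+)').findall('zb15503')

['3']

This matches one or more of a digit; then one or more of one of [03a] (captured).
Scanning left to right: at [2:7] match '15503', group 1 = '3'.
Because there's exactly one group, `findall` drops the full match and keeps group 1 from the one hit.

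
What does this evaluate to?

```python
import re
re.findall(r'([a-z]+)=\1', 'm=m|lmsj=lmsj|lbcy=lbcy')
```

['m', 'lmsj', 'lbcy']

The backreference `\1` re-matches whatever the first group consumed, character for character.
Walking the string: at [0:3] match 'm=m', group 1 = 'm'; at [4:13] match 'lmsj=lmsj', group 1 = 'lmsj'; at [14:23] match 'lbcy=lbcy', group 1 = 'lbcy'.
With a single group, `findall` returns only what that group captured — 3 items.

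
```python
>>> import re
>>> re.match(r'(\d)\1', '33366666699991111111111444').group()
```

`re.match` only tries the pattern at the start of the string.
The match spans [0:2] → '33'.

'33'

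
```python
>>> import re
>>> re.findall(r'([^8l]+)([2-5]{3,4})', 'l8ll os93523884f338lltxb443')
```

This matches one or more of any character except [8l] (captured); then 3 to 4 of a character in [2-5] (captured).
`findall` packs the 2 group values into a tuple for every match.

[(' os93', '523'), ('txb', '443')]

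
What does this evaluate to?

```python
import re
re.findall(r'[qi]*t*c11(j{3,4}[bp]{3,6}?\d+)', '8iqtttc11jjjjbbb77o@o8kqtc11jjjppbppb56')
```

['jjjjbbb77', 'jjjppbppb56']

Pattern: zero or more of one of [qi], then zero or more of a literal 't', then the literal 'c11'; then 3 to 4 of the literal 'j', then 3 to 6 of one of [bp] (lazy), then one or more of a digit (captured).
Matches: at [1:18] match 'iqtttc11jjjjbbb77', group 1 = 'jjjjbbb77'; at [23:39] match 'qtc11jjjppbppb56', group 1 = 'jjjppbppb56'.
`findall` collects group 1 from each match (2 total).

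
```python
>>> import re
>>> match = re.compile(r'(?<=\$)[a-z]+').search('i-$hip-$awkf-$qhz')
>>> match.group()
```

'hip'

The positive lookaround only admits positions where the adjacent text matches; those characters stay outside the span.
`search` walks the string left to right and returns the first match it finds.
The match spans [3:6] → 'hip'.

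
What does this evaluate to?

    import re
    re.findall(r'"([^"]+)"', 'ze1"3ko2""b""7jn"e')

Matches: at [3:9] match '"3ko2"', group 1 = '3ko2'; at [9:12] match '"b"', group 1 = 'b'; at [12:17] match '"7jn"', group 1 = '7jn'.
One capturing group, so `findall` returns just the captured substring from each match — 3 in all.

['3ko2', 'b', '7jn']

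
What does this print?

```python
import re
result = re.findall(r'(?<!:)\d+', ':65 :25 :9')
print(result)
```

['5', '5']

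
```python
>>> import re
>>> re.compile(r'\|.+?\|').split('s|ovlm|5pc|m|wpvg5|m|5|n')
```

`split` removes every match and returns the 4 fragments in between.

['s', '5pc', 'wpvg5', '5|n']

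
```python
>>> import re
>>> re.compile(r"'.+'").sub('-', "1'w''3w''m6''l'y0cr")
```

'1-y0cr'

Each match is replaced by '-'.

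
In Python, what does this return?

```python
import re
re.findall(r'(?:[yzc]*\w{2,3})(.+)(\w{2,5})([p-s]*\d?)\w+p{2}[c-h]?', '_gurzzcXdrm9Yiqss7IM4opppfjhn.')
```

[('rzzcXdrm9Yiqss7IM', '4o', '')]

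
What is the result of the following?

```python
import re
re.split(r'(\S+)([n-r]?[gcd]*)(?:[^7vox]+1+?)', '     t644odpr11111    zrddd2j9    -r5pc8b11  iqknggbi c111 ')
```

['     ', 't644odpr11111', '', ' ']

The pattern matches one or more of a non-whitespace character (captured); then optionally a character in [n-r], then zero or more of one of [gcd] (captured); then one or more of any character except [7vox], then one or more of a literal '1' (lazy) (non-capturing group).
Matches to split on: at [5:58] → 't644odpr11111    zrddd2j9    -r5pc8b11  iqknggbi c111'.
With a capturing group present, the delimiter's captured portion is kept in the result list.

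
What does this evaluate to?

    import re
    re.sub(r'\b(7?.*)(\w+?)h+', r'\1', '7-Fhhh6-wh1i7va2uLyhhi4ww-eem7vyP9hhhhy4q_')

This matches a word boundary (`\b`, zero-width); then optionally a literal '7', then zero or more of any character (captured); then one or more of a word character (lazy) (captured); then one or more of a literal 'h'.
`\1` in the replacement pulls in group 1's text for each match.

'7-Fhhh6-wh1i7va2uLyhhi4ww-eem7vyP9hhy4q_'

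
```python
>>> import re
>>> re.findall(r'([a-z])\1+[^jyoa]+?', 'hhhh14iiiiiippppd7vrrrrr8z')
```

['h', 'i', 'p', 'r']

`\1` is not a pattern — it's the concrete string captured by group 1, re-applied verbatim.
`findall` collects group 1 from each match (4 total).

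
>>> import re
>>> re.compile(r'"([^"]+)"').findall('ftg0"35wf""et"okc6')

Matches: at [4:10] match '"35wf"', group 1 = '35wf'; at [10:14] match '"et"', group 1 = 'et'.
Because there's exactly one group, `findall` drops the full match and keeps group 1 from each hit.

['35wf', 'et']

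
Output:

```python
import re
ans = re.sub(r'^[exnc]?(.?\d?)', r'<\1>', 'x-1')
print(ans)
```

<-1>

The pattern matches anchored at the start of the string; then optionally one of [exnc]; then optionally any character, then optionally a digit (captured).
Each match is replaced using the text its own group 1 captured.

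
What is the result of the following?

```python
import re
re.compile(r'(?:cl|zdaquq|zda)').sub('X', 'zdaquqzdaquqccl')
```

'XXcX'

Alternation tries branches left to right and keeps the first one that lets the overall match succeed at that position.
Matches: at [0:6] → 'zdaquq'; at [6:12] → 'zdaquq'; at [13:15] → 'cl'.
Each match is replaced by 'X'.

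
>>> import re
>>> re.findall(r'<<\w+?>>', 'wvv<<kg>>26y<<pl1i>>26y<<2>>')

Since nothing is captured, `findall` lists the 3 matched substrings directly.

['<<kg>>', '<<pl1i>>', '<<2>>']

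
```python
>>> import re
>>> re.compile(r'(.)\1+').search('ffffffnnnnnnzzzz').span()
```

(0, 6)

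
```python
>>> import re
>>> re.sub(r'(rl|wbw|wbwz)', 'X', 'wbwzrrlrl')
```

The regex engine tests alternatives in the order written; an earlier branch that matches wins even if a later one would match more.
Matches: at [0:3] → 'wbw'; at [5:7] → 'rl'; at [7:9] → 'rl'.
`sub` substitutes 'X' at each match site.

'XzrXX'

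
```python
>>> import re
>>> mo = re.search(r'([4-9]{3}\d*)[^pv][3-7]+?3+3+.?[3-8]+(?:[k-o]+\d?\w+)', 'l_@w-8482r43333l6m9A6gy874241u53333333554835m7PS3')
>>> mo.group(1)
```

'8482'

The pattern matches exactly 3 of a character in [4-9], then zero or more of a digit (captured); then any character except [pv], then one or more of a character in [3-7] (lazy); then one or more of the literal '3', then one or more of a literal '3', then optionally any character; then one or more of a character in [3-8]; then one or more of a character in [k-o], then optionally a digit, then one or more of a word character (non-capturing group).
`search` walks the string left to right and returns the first match it finds.
The match spans [5:49] → '8482r43333l6m9A6gy874241u53333333554835m7PS3'.
Captured: group 1 = '8482'.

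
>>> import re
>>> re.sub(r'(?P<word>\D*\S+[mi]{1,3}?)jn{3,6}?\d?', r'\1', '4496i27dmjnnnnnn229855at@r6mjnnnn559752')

'4496i27dmjnnnnnn229855at@r6mn559752'

Because the quantifier is non-greedy, it stops expanding at the earliest point where the rest of the pattern can succeed.
`\1` in the replacement pulls in group 1's text for each match.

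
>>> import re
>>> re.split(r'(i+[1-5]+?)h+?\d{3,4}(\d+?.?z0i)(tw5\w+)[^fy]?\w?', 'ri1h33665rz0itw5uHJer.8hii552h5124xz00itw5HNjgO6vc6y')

['r', 'i1', '5rz0i', 'tw5uHJer', 'hii552h5124xz00itw5HNjgO6vc6y']

The pattern matches one or more of the literal 'i', then one or more of a character in [1-5] (lazy) (captured); then one or more of a literal 'h' (lazy), then 3 to 4 of a digit; then one or more of a digit (lazy), then optionally any character, then the literal 'z0i' (captured); then the literal 'tw5', then one or more of a word character (captured); then optionally any character except [fy], then optionally a word character.
Matches to split on: at [1:23] → 'i1h33665rz0itw5uHJer.8'.
The group in the pattern means `split` returns the separators' captures alongside the pieces.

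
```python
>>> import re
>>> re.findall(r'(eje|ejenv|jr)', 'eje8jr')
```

['eje', 'jr']

One capturing group, so `findall` returns just the captured substring from each match — 2 in all.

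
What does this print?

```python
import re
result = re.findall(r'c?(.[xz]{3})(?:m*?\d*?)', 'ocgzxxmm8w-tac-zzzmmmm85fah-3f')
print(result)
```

['gzxx', '-zzz']

This matches optionally a literal 'c'; then any character, then exactly 3 of one of [xz] (captured); then zero or more of the literal 'm' (lazy), then zero or more of a digit (lazy) (non-capturing group).
Scanning left to right: at [1:6] match 'cgzxx', group 1 = 'gzxx'; at [13:18] match 'c-zzz', group 1 = '-zzz'.
`findall` collects group 1 from each match (2 total).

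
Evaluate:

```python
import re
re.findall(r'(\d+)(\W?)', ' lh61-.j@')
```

[('61', '-')]

The pattern matches one or more of a digit (captured); then optionally a non-word character (captured).
Scanning left to right: at [3:6] match '61-', groups = ('61', '-').
2 groups means the one result is a tuple of 2 captured strings — 1 here.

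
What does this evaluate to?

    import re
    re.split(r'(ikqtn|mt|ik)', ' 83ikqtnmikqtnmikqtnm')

The regex engine tests alternatives in the order written; an earlier branch that matches wins even if a later one would match more.
Matches to split on: at [3:8] → 'ikqtn'; at [9:14] → 'ikqtn'; at [15:20] → 'ikqtn'.
`re.split` interleaves the captured-group text with the surrounding fragments.

[' 83', 'ikqtn', 'm', 'ikqtn', 'm', 'ikqtn', 'm']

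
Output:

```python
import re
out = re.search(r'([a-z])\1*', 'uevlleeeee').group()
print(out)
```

u

The backreference `\1` re-matches whatever the first group consumed, character for character.
Unlike `match`, `search` isn't anchored — it looks for the pattern anywhere in the string.
The match spans [0:1] → 'u'.
Captured: group 1 = 'u'.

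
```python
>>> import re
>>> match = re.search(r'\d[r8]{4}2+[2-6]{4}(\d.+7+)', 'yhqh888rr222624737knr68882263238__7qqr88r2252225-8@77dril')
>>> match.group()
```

'888rr222624737knr68882263238__7qqr88r2252225-8@77'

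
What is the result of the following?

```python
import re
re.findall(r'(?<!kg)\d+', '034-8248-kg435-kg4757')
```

['034', '8248', '35', '757']

`(?!…)`/`(?<!…)` only lets a position through if the neighbouring text does NOT match; no characters are consumed.
Matches: at [0:3] → '034'; at [4:8] → '8248'; at [12:14] → '35'; at [18:21] → '757'.
No capturing groups, so `findall` returns the 4 full match strings.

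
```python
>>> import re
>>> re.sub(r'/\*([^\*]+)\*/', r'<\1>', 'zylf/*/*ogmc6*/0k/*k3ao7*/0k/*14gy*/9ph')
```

'zylf/*<ogmc6>0k<k3ao7>0k<14gy>9ph'

Each match is replaced using the text its own group 1 captured.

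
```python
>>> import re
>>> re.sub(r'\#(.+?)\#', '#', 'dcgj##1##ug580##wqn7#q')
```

Because the quantifier is non-greedy, it stops expanding at the earliest point where the rest of the pattern can succeed.
Every occurrence is swapped for '#'.

'dcgj###q'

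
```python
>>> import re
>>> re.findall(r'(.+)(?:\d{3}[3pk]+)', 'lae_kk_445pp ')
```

['lae_kk_']

This matches one or more of any character (captured); then exactly 3 of a digit, then one or more of one of [3pk] (non-capturing group).
Walking the string: at [0:12] match 'lae_kk_445pp', group 1 = 'lae_kk_'.
Because there's exactly one group, `findall` drops the full match and keeps group 1 from the one hit.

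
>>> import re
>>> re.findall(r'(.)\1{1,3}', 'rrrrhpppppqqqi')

['r', 'p', 'q']

After group 1 captures some text, `\1` only succeeds where that same text appears again.
One capturing group, so `findall` returns just the captured substring from each match — 3 in all.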